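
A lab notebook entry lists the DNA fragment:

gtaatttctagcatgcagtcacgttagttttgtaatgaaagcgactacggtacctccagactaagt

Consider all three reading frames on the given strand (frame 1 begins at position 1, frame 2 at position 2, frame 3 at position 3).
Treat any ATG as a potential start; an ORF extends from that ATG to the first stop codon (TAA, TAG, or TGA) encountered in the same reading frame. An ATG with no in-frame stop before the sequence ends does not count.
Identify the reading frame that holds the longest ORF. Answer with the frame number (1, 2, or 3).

Frame 1: GTA ATT TCT AGC ATG CAG TCA CGT TAG TTT TGT AAT GAA AGC GAC TAC GGT ACC TCC AGA CTA AGT — ATG at 13, stop TAG at 25 → 15 nt.
Frame 2: TAA TTT CTA GCA TGC AGT CAC GTT AGT TTT GTA ATG AAA GCG ACT ACG GTA CCT CCA GAC TAA — ATG at 35, stop TAA at 62 → 30 nt.
Frame 3: AAT TTC TAG CAT GCA GTC ACG TTA GTT TTG TAA TGA AAG CGA CTA CGG TAC CTC CAG ACT AAG — no ATG→stop ORF.
Longest ORF is 30 nt in frame 2 (positions 35–64).

2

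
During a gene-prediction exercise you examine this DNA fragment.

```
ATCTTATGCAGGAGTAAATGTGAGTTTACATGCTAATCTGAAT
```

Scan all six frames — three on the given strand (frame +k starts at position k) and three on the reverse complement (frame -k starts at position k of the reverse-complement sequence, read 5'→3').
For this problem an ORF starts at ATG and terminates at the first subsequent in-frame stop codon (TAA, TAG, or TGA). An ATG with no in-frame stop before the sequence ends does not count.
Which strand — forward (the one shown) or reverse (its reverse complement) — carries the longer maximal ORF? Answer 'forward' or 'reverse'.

forward

Reverse complement (5'→3'): ATTCAGATTAGCATGTAAACTCACATTTACTCCTGCATAAGAT
Frame +1: ATC TTA TGC AGG AGT AAA TGT GAG TTT ACA TGC TAA TCT GAA — no ATG→stop ORF.
Frame +2: TCT TAT GCA GGA GTA AAT GTG AGT TTA CAT GCT AAT CTG AAT — no ATG→stop ORF.
Frame +3: CTT ATG CAG GAG TAA ATG TGA GTT TAC ATG CTA ATC TGA — ATG at 6, stop TAA at 15 → 12 nt; ATG at 18, stop TGA at 21 → 6 nt; ATG at 30, stop TGA at 39 → 12 nt.
Frame -1: ATT CAG ATT AGC ATG TAA ACT CAC ATT TAC TCC TGC ATA AGA — ATG at 13, stop TAA at 16 → 6 nt.
Frame -2: TTC AGA TTA GCA TGT AAA CTC ACA TTT ACT CCT GCA TAA GAT — no ATG→stop ORF.
Frame -3: TCA GAT TAG CAT GTA AAC TCA CAT TTA CTC CTG CAT AAG — no ATG→stop ORF.
Forward-strand max 12 nt; reverse-strand max 6 nt. The forward strand has the longer ORF.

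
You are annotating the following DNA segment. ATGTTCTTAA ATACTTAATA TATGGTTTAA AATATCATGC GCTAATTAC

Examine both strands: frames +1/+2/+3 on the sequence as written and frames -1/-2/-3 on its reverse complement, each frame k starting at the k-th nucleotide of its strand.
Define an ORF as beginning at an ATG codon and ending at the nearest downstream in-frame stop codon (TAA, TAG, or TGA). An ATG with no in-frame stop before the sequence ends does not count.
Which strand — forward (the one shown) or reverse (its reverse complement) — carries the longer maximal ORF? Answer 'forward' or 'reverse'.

Reverse complement (5'→3'): GTAATTAGCGCATGATATTTTAAACCATATATTAAGTATTTAAGAACAT
Frame +1: ATG TTC TTA AAT ACT TAA TAT ATG GTT TAA AAT ATC ATG CGC TAA TTA — ATG at 1, stop TAA at 16 → 18 nt; ATG at 22, stop TAA at 28 → 9 nt; ATG at 37, stop TAA at 43 → 9 nt.
Frame +2: TGT TCT TAA ATA CTT AAT ATA TGG TTT AAA ATA TCA TGC GCT AAT TAC — no ATG→stop ORF.
Frame +3: GTT CTT AAA TAC TTA ATA TAT GGT TTA AAA TAT CAT GCG CTA ATT — no ATG→stop ORF.
Frame -1: GTA ATT AGC GCA TGA TAT TTT AAA CCA TAT ATT AAG TAT TTA AGA ACA — no ATG→stop ORF.
Frame -2: TAA TTA GCG CAT GAT ATT TTA AAC CAT ATA TTA AGT ATT TAA GAA CAT — no ATG→stop ORF.
Frame -3: AAT TAG CGC ATG ATA TTT TAA ACC ATA TAT TAA GTA TTT AAG AAC — ATG at 12, stop TAA at 21 → 12 nt.
Forward-strand max 18 nt; reverse-strand max 12 nt. The forward strand has the longer ORF.

forward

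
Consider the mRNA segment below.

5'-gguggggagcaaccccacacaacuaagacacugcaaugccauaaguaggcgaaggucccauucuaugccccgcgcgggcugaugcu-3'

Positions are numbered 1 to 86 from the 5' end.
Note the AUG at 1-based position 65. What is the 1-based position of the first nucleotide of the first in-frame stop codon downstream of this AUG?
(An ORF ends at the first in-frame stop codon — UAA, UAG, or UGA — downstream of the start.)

80

Codons from position 65: AUG (65–67), CCC (68–70), CGC (71–73), GCG (74–76), GGC (77–79), UGA (80–82).
UGA is a stop codon; it begins at position 80.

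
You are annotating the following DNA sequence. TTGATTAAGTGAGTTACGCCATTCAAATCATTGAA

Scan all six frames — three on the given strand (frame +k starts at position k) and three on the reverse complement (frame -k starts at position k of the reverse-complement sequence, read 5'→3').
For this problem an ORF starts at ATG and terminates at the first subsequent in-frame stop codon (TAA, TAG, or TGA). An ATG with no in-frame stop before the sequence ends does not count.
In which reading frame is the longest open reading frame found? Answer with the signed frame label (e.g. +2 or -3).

-2

Reverse complement (5'→3'): TTCAATGATTTGAATGGCGTAACTCACTTAATCAA
Frame +1: TTG ATT AAG TGA GTT ACG CCA TTC AAA TCA TTG — no ATG→stop ORF.
Frame +2: TGA TTA AGT GAG TTA CGC CAT TCA AAT CAT TGA — no ATG→stop ORF.
Frame +3: GAT TAA GTG AGT TAC GCC ATT CAA ATC ATT GAA — no ATG→stop ORF.
Frame -1: TTC AAT GAT TTG AAT GGC GTA ACT CAC TTA ATC — no ATG→stop ORF.
Frame -2: TCA ATG ATT TGA ATG GCG TAA CTC ACT TAA TCA — ATG at 5, stop TGA at 11 → 9 nt; ATG at 14, stop TAA at 20 → 9 nt.
Frame -3: CAA TGA TTT GAA TGG CGT AAC TCA CTT AAT CAA — no ATG→stop ORF.
Longest ORF is 9 nt in frame -2 (positions 5–13).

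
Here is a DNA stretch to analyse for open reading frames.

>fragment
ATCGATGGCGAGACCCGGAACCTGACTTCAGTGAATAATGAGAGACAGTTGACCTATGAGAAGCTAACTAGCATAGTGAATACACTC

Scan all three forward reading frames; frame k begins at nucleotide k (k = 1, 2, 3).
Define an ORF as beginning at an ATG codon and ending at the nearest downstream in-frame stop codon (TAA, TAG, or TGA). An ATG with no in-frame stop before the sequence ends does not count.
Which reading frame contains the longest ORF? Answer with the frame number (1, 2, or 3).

Frame 1: ATC GAT GGC GAG ACC CGG AAC CTG ACT TCA GTG AAT AAT GAG AGA CAG TTG ACC TAT GAG AAG CTA ACT AGC ATA GTG AAT ACA CTC — no ATG→stop ORF.
Frame 2: TCG ATG GCG AGA CCC GGA ACC TGA CTT CAG TGA ATA ATG AGA GAC AGT TGA CCT ATG AGA AGC TAA CTA GCA TAG TGA ATA CAC — ATG at 5, stop TGA at 23 → 21 nt; ATG at 38, stop TGA at 50 → 15 nt; ATG at 56, stop TAA at 65 → 12 nt.
Frame 3: CGA TGG CGA GAC CCG GAA CCT GAC TTC AGT GAA TAA TGA GAG ACA GTT GAC CTA TGA GAA GCT AAC TAG CAT AGT GAA TAC ACT — no ATG→stop ORF.
Longest ORF is 21 nt in frame 2 (positions 5–25).

2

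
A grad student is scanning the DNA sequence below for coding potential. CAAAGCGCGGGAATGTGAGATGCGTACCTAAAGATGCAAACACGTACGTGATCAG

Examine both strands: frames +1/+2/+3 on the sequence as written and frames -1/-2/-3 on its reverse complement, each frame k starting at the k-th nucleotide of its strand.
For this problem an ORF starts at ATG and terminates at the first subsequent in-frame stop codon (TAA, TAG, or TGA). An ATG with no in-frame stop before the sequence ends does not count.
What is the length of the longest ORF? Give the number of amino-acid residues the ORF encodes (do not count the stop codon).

5

Reverse complement (5'→3'): CTGATCACGTACGTGTTTGCATCTTTAGGTACGCATCTCACATTCCCGCGCTTTG
Frame +1: CAA AGC GCG GGA ATG TGA GAT GCG TAC CTA AAG ATG CAA ACA CGT ACG TGA TCA — ATG at 13, stop TGA at 16 → 6 nt; ATG at 34, stop TGA at 49 → 18 nt.
Frame +2: AAA GCG CGG GAA TGT GAG ATG CGT ACC TAA AGA TGC AAA CAC GTA CGT GAT CAG — ATG at 20, stop TAA at 29 → 12 nt.
Frame +3: AAG CGC GGG AAT GTG AGA TGC GTA CCT AAA GAT GCA AAC ACG TAC GTG ATC — no ATG→stop ORF.
Frame -1: CTG ATC ACG TAC GTG TTT GCA TCT TTA GGT ACG CAT CTC ACA TTC CCG CGC TTT — no ATG→stop ORF.
Frame -2: TGA TCA CGT ACG TGT TTG CAT CTT TAG GTA CGC ATC TCA CAT TCC CGC GCT TTG — no ATG→stop ORF.
Frame -3: GAT CAC GTA CGT GTT TGC ATC TTT AGG TAC GCA TCT CAC ATT CCC GCG CTT — no ATG→stop ORF.
Longest: frame +1, positions 34–51, 18 nt = 6 codons = 5 aa. → 5 amino acids.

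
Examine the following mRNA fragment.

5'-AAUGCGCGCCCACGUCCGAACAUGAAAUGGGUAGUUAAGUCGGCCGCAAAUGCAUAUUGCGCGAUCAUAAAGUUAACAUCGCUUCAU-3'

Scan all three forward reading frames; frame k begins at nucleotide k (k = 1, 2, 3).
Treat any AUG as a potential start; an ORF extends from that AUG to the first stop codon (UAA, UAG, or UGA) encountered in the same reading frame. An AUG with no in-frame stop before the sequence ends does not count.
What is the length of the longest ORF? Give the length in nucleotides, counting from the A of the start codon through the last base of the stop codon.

24

Frame 1: AAU GCG CGC CCA CGU CCG AAC AUG AAA UGG GUA GUU AAG UCG GCC GCA AAU GCA UAU UGC GCG AUC AUA AAG UUA ACA UCG CUU CAU — no AUG→stop ORF.
Frame 2: AUG CGC GCC CAC GUC CGA ACA UGA AAU GGG UAG UUA AGU CGG CCG CAA AUG CAU AUU GCG CGA UCA UAA AGU UAA CAU CGC UUC — AUG at 2, stop UGA at 23 → 24 nt; AUG at 50, stop UAA at 68 → 21 nt.
Frame 3: UGC GCG CCC ACG UCC GAA CAU GAA AUG GGU AGU UAA GUC GGC CGC AAA UGC AUA UUG CGC GAU CAU AAA GUU AAC AUC GCU UCA — AUG at 27, stop UAA at 36 → 12 nt.
Longest: frame 2, positions 2–25, 24 nt = 8 codons = 7 aa. → 24 nucleotides.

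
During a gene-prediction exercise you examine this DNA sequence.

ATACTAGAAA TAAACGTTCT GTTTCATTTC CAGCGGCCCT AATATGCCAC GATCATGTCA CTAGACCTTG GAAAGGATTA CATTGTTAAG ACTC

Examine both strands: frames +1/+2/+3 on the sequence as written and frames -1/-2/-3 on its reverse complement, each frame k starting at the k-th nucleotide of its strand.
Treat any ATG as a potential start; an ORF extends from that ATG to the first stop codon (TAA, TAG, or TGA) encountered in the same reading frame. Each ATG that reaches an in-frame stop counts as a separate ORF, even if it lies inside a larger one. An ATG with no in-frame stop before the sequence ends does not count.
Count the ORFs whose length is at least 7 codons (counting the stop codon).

Reverse complement (5'→3'): GAGTCTTAACAATGTAATCCTTTCCAAGGTCTAGTGACATGATCGTGGCATATTAGGGCCGCTGGAAATGAAACAGAACGTTTATTTCTAGTAT
Frame +1: ATA CTA GAA ATA AAC GTT CTG TTT CAT TTC CAG CGG CCC TAA TAT GCC ACG ATC ATG TCA CTA GAC CTT GGA AAG GAT TAC ATT GTT AAG ACT — no ATG→stop ORF.
Frame +2: TAC TAG AAA TAA ACG TTC TGT TTC ATT TCC AGC GGC CCT AAT ATG CCA CGA TCA TGT CAC TAG ACC TTG GAA AGG ATT ACA TTG TTA AGA CTC — ATG at 44, stop TAG at 62 → 21 nt.
Frame +3: ACT AGA AAT AAA CGT TCT GTT TCA TTT CCA GCG GCC CTA ATA TGC CAC GAT CAT GTC ACT AGA CCT TGG AAA GGA TTA CAT TGT TAA GAC — no ATG→stop ORF.
Frame -1: GAG TCT TAA CAA TGT AAT CCT TTC CAA GGT CTA GTG ACA TGA TCG TGG CAT ATT AGG GCC GCT GGA AAT GAA ACA GAA CGT TTA TTT CTA GTA — no ATG→stop ORF.
Frame -2: AGT CTT AAC AAT GTA ATC CTT TCC AAG GTC TAG TGA CAT GAT CGT GGC ATA TTA GGG CCG CTG GAA ATG AAA CAG AAC GTT TAT TTC TAG TAT — ATG at 68, stop TAG at 89 → 24 nt.
Frame -3: GTC TTA ACA ATG TAA TCC TTT CCA AGG TCT AGT GAC ATG ATC GTG GCA TAT TAG GGC CGC TGG AAA TGA AAC AGA ACG TTT ATT TCT AGT — ATG at 12, stop TAA at 15 → 6 nt; ATG at 39, stop TAG at 54 → 18 nt.
ORFs ≥ 7 codons: frame +2 44–64 (7 codons), frame -2 68–91 (8 codons). Count = 2.

2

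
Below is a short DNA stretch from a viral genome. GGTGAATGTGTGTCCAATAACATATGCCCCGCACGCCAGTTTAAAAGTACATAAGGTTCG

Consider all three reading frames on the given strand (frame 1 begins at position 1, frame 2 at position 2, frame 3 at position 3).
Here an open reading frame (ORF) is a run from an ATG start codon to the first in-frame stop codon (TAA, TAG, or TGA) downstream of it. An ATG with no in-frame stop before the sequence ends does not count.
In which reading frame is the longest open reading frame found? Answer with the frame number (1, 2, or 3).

Frame 1: GGT GAA TGT GTG TCC AAT AAC ATA TGC CCC GCA CGC CAG TTT AAA AGT ACA TAA GGT TCG — no ATG→stop ORF.
Frame 2: GTG AAT GTG TGT CCA ATA ACA TAT GCC CCG CAC GCC AGT TTA AAA GTA CAT AAG GTT — no ATG→stop ORF.
Frame 3: TGA ATG TGT GTC CAA TAA CAT ATG CCC CGC ACG CCA GTT TAA AAG TAC ATA AGG TTC — ATG at 6, stop TAA at 18 → 15 nt; ATG at 24, stop TAA at 42 → 21 nt.
Longest ORF is 21 nt in frame 3 (positions 24–44).

3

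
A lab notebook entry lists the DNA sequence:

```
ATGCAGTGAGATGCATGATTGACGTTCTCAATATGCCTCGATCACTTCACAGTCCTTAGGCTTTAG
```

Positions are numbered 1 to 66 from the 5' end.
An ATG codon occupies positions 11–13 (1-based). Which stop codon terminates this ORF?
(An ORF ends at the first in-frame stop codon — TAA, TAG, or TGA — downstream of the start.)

TGA

Codons from position 11: ATG (11–13), CAT (14–16), GAT (17–19), TGA (20–22).
The first in-frame stop codon is TGA.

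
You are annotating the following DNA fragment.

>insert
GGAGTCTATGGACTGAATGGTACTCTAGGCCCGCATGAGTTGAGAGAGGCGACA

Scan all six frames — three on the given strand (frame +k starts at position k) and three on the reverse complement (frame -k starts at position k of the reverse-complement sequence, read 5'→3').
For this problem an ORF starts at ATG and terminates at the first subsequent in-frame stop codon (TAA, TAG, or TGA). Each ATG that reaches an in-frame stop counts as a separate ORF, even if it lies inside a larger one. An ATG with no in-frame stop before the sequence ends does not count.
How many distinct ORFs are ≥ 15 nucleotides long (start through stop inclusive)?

0

Reverse complement (5'→3'): TGTCGCCTCTCTCAACTCATGCGGGCCTAGAGTACCATTCAGTCCATAGACTCC
Frame +1: GGA GTC TAT GGA CTG AAT GGT ACT CTA GGC CCG CAT GAG TTG AGA GAG GCG ACA — no ATG→stop ORF.
Frame +2: GAG TCT ATG GAC TGA ATG GTA CTC TAG GCC CGC ATG AGT TGA GAG AGG CGA — ATG at 8, stop TGA at 14 → 9 nt; ATG at 17, stop TAG at 26 → 12 nt; ATG at 35, stop TGA at 41 → 9 nt.
Frame +3: AGT CTA TGG ACT GAA TGG TAC TCT AGG CCC GCA TGA GTT GAG AGA GGC GAC — no ATG→stop ORF.
Frame -1: TGT CGC CTC TCT CAA CTC ATG CGG GCC TAG AGT ACC ATT CAG TCC ATA GAC TCC — ATG at 19, stop TAG at 28 → 12 nt.
Frame -2: GTC GCC TCT CTC AAC TCA TGC GGG CCT AGA GTA CCA TTC AGT CCA TAG ACT — no ATG→stop ORF.
Frame -3: TCG CCT CTC TCA ACT CAT GCG GGC CTA GAG TAC CAT TCA GTC CAT AGA CTC — no ATG→stop ORF.
No ORF reaches 15 nucleotides. Count = 0.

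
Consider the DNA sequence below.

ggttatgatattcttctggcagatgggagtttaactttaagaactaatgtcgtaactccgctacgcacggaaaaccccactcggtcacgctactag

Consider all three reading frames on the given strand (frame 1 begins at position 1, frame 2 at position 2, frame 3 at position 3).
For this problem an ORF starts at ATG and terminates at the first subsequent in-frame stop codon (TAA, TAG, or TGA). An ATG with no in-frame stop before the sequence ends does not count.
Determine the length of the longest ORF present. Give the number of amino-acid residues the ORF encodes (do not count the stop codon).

9

Frame 1: GGT TAT GAT ATT CTT CTG GCA GAT GGG AGT TTA ACT TTA AGA ACT AAT GTC GTA ACT CCG CTA CGC ACG GAA AAC CCC ACT CGG TCA CGC TAC TAG — no ATG→stop ORF.
Frame 2: GTT ATG ATA TTC TTC TGG CAG ATG GGA GTT TAA CTT TAA GAA CTA ATG TCG TAA CTC CGC TAC GCA CGG AAA ACC CCA CTC GGT CAC GCT ACT — ATG at 5, stop TAA at 32 → 30 nt; ATG at 23, stop TAA at 32 → 12 nt; ATG at 47, stop TAA at 53 → 9 nt.
Frame 3: TTA TGA TAT TCT TCT GGC AGA TGG GAG TTT AAC TTT AAG AAC TAA TGT CGT AAC TCC GCT ACG CAC GGA AAA CCC CAC TCG GTC ACG CTA CTA — no ATG→stop ORF.
Longest: frame 2, positions 5–34, 30 nt = 10 codons = 9 aa. → 9 amino acids.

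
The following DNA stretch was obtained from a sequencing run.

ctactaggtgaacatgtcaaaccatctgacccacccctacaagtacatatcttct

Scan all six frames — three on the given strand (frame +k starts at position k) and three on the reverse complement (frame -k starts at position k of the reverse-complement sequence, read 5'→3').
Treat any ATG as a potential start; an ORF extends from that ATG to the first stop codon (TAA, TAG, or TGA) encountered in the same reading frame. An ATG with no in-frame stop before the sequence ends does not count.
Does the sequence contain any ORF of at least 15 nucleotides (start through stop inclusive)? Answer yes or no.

no

Reverse complement (5'→3'): AGAAGATATGTACTTGTAGGGGTGGGTCAGATGGTTTGACATGTTCACCTAGTAG
Frame +1: CTA CTA GGT GAA CAT GTC AAA CCA TCT GAC CCA CCC CTA CAA GTA CAT ATC TTC — no ATG→stop ORF.
Frame +2: TAC TAG GTG AAC ATG TCA AAC CAT CTG ACC CAC CCC TAC AAG TAC ATA TCT TCT — no ATG→stop ORF.
Frame +3: ACT AGG TGA ACA TGT CAA ACC ATC TGA CCC ACC CCT ACA AGT ACA TAT CTT — no ATG→stop ORF.
Frame -1: AGA AGA TAT GTA CTT GTA GGG GTG GGT CAG ATG GTT TGA CAT GTT CAC CTA GTA — ATG at 31, stop TGA at 37 → 9 nt.
Frame -2: GAA GAT ATG TAC TTG TAG GGG TGG GTC AGA TGG TTT GAC ATG TTC ACC TAG TAG — ATG at 8, stop TAG at 17 → 12 nt; ATG at 41, stop TAG at 50 → 12 nt.
Frame -3: AAG ATA TGT ACT TGT AGG GGT GGG TCA GAT GGT TTG ACA TGT TCA CCT AGT — no ATG→stop ORF.
Largest ORF found is 12 nucleotides < 15, so no.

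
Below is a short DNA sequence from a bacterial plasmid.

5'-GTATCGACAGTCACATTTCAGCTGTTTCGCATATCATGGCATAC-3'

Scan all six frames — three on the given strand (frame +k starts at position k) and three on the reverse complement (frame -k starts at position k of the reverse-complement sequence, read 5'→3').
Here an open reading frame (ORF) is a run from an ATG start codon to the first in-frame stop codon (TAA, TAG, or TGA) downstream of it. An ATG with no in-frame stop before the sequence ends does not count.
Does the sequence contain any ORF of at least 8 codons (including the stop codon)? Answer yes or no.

Reverse complement (5'→3'): GTATGCCATGATATGCGAAACAGCTGAAATGTGACTGTCGATAC
Frame +1: GTA TCG ACA GTC ACA TTT CAG CTG TTT CGC ATA TCA TGG CAT — no ATG→stop ORF.
Frame +2: TAT CGA CAG TCA CAT TTC AGC TGT TTC GCA TAT CAT GGC ATA — no ATG→stop ORF.
Frame +3: ATC GAC AGT CAC ATT TCA GCT GTT TCG CAT ATC ATG GCA TAC — no ATG→stop ORF.
Frame -1: GTA TGC CAT GAT ATG CGA AAC AGC TGA AAT GTG ACT GTC GAT — ATG at 13, stop TGA at 25 → 15 nt.
Frame -2: TAT GCC ATG ATA TGC GAA ACA GCT GAA ATG TGA CTG TCG ATA — ATG at 8, stop TGA at 32 → 27 nt; ATG at 29, stop TGA at 32 → 6 nt.
Frame -3: ATG CCA TGA TAT GCG AAA CAG CTG AAA TGT GAC TGT CGA TAC — ATG at 3, stop TGA at 9 → 9 nt.
Frame -2 has an ORF of 9 codons (positions 8–34) ≥ 8, so yes.

yes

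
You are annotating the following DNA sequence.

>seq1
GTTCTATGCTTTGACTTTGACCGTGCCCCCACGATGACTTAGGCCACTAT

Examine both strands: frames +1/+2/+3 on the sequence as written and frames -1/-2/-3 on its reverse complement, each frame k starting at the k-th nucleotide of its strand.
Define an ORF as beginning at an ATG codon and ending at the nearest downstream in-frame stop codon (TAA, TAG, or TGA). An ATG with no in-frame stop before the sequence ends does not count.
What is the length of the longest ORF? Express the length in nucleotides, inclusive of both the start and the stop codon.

9

Reverse complement (5'→3'): ATAGTGGCCTAAGTCATCGTGGGGGCACGGTCAAAGTCAAAGCATAGAAC
Frame +1: GTT CTA TGC TTT GAC TTT GAC CGT GCC CCC ACG ATG ACT TAG GCC ACT — ATG at 34, stop TAG at 40 → 9 nt.
Frame +2: TTC TAT GCT TTG ACT TTG ACC GTG CCC CCA CGA TGA CTT AGG CCA CTA — no ATG→stop ORF.
Frame +3: TCT ATG CTT TGA CTT TGA CCG TGC CCC CAC GAT GAC TTA GGC CAC TAT — ATG at 6, stop TGA at 12 → 9 nt.
Frame -1: ATA GTG GCC TAA GTC ATC GTG GGG GCA CGG TCA AAG TCA AAG CAT AGA — no ATG→stop ORF.
Frame -2: TAG TGG CCT AAG TCA TCG TGG GGG CAC GGT CAA AGT CAA AGC ATA GAA — no ATG→stop ORF.
Frame -3: AGT GGC CTA AGT CAT CGT GGG GGC ACG GTC AAA GTC AAA GCA TAG AAC — no ATG→stop ORF.
Longest: frame +1, positions 34–42, 9 nt = 3 codons = 2 aa. → 9 nucleotides.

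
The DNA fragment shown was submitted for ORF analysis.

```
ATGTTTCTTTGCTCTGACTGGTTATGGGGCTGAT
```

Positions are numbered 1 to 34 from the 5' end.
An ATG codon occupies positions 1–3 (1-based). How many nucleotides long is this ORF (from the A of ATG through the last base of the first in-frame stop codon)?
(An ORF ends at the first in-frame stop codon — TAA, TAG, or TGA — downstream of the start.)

33

Codons from position 1: ATG (1–3), TTT (4–6), CTT (7–9), TGC (10–12), TCT (13–15), GAC (16–18), TGG (19–21), TTA (22–24), TGG (25–27), GGC (28–30), TGA (31–33).
TGA is the first in-frame stop; ORF spans 1–33, 33 nucleotides.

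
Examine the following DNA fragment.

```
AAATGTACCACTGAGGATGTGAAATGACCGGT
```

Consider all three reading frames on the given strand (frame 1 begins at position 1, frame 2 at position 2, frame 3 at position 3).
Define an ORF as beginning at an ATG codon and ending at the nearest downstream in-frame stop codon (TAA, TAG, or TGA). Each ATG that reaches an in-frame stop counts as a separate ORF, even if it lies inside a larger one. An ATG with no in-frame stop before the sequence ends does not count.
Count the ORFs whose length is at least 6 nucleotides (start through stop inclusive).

Frame 1: AAA TGT ACC ACT GAG GAT GTG AAA TGA CCG — no ATG→stop ORF.
Frame 2: AAT GTA CCA CTG AGG ATG TGA AAT GAC CGG — ATG at 17, stop TGA at 20 → 6 nt.
Frame 3: ATG TAC CAC TGA GGA TGT GAA ATG ACC GGT — ATG at 3, stop TGA at 12 → 12 nt.
ORFs ≥ 6 nucleotides: frame 2 17–22 (6 nucleotides), frame 3 3–14 (12 nucleotides). Count = 2.

2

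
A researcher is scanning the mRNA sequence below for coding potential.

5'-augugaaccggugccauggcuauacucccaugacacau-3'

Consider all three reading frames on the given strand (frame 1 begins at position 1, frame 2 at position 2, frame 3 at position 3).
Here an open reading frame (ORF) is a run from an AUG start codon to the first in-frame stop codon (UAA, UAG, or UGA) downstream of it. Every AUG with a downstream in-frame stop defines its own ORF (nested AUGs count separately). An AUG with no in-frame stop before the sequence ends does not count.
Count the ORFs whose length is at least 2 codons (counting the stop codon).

Frame 1: AUG UGA ACC GGU GCC AUG GCU AUA CUC CCA UGA CAC — AUG at 1, stop UGA at 4 → 6 nt; AUG at 16, stop UGA at 31 → 18 nt.
Frame 2: UGU GAA CCG GUG CCA UGG CUA UAC UCC CAU GAC ACA — no AUG→stop ORF.
Frame 3: GUG AAC CGG UGC CAU GGC UAU ACU CCC AUG ACA CAU — no AUG→stop ORF.
ORFs ≥ 2 codons: frame 1 1–6 (2 codons), frame 1 16–33 (6 codons). Count = 2.

2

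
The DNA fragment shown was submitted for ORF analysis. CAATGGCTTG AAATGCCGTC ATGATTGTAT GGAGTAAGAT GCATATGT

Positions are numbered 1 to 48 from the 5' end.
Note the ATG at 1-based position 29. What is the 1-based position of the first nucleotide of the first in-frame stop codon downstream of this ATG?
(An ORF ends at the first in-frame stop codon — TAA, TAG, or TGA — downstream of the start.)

Codons from position 29: ATG (29–31), GAG (32–34), TAA (35–37).
TAA is a stop codon; it begins at position 35.

35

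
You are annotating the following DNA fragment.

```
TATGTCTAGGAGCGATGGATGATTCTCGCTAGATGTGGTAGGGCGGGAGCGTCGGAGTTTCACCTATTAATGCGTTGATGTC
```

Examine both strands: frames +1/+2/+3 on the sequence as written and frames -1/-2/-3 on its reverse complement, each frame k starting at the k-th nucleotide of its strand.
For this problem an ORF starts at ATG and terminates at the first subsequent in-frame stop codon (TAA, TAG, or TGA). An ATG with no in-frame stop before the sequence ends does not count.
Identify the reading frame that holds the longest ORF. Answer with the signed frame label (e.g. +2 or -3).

+1

Reverse complement (5'→3'): GACATCAACGCATTAATAGGTGAAACTCCGACGCTCCCGCCCTACCACATCTAGCGAGAATCATCCATCGCTCCTAGACATA
Frame +1: TAT GTC TAG GAG CGA TGG ATG ATT CTC GCT AGA TGT GGT AGG GCG GGA GCG TCG GAG TTT CAC CTA TTA ATG CGT TGA TGT — ATG at 19, stop TGA at 76 → 60 nt; ATG at 70, stop TGA at 76 → 9 nt.
Frame +2: ATG TCT AGG AGC GAT GGA TGA TTC TCG CTA GAT GTG GTA GGG CGG GAG CGT CGG AGT TTC ACC TAT TAA TGC GTT GAT GTC — ATG at 2, stop TGA at 20 → 21 nt.
Frame +3: TGT CTA GGA GCG ATG GAT GAT TCT CGC TAG ATG TGG TAG GGC GGG AGC GTC GGA GTT TCA CCT ATT AAT GCG TTG ATG — ATG at 15, stop TAG at 30 → 18 nt; ATG at 33, stop TAG at 39 → 9 nt.
Frame -1: GAC ATC AAC GCA TTA ATA GGT GAA ACT CCG ACG CTC CCG CCC TAC CAC ATC TAG CGA GAA TCA TCC ATC GCT CCT AGA CAT — no ATG→stop ORF.
Frame -2: ACA TCA ACG CAT TAA TAG GTG AAA CTC CGA CGC TCC CGC CCT ACC ACA TCT AGC GAG AAT CAT CCA TCG CTC CTA GAC ATA — no ATG→stop ORF.
Frame -3: CAT CAA CGC ATT AAT AGG TGA AAC TCC GAC GCT CCC GCC CTA CCA CAT CTA GCG AGA ATC ATC CAT CGC TCC TAG ACA — no ATG→stop ORF.
Longest ORF is 60 nt in frame +1 (positions 19–78).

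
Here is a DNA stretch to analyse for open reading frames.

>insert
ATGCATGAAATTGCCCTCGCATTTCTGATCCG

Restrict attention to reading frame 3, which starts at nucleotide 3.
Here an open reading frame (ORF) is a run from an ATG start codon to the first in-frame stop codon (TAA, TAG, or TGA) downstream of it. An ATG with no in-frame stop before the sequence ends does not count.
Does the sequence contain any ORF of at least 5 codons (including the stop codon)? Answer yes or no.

Frame 3: GCA TGA AAT TGC CCT CGC ATT TCT GAT CCG — no ATG→stop ORF.
Largest ORF found is 0 codons < 5, so no.

no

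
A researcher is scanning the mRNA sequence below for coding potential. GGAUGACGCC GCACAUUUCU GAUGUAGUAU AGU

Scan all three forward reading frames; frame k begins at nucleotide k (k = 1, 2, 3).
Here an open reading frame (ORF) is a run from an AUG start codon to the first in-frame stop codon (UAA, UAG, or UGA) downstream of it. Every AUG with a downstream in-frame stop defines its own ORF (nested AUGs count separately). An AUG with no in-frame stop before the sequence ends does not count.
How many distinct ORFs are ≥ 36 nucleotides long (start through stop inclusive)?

0

Frame 1: GGA UGA CGC CGC ACA UUU CUG AUG UAG UAU AGU — AUG at 22, stop UAG at 25 → 6 nt.
Frame 2: GAU GAC GCC GCA CAU UUC UGA UGU AGU AUA — no AUG→stop ORF.
Frame 3: AUG ACG CCG CAC AUU UCU GAU GUA GUA UAG — AUG at 3, stop UAG at 30 → 30 nt.
No ORF reaches 36 nucleotides. Count = 0.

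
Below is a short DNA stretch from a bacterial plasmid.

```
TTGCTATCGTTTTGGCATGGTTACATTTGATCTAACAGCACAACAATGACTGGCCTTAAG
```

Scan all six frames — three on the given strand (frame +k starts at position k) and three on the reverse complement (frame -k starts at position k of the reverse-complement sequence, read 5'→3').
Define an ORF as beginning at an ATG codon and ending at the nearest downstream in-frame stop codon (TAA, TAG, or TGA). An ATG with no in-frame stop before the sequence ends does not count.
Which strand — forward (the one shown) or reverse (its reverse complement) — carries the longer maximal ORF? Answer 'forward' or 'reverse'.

forward

Reverse complement (5'→3'): CTTAAGGCCAGTCATTGTTGTGCTGTTAGATCAAATGTAACCATGCCAAAACGATAGCAA
Frame +1: TTG CTA TCG TTT TGG CAT GGT TAC ATT TGA TCT AAC AGC ACA ACA ATG ACT GGC CTT AAG — no ATG→stop ORF.
Frame +2: TGC TAT CGT TTT GGC ATG GTT ACA TTT GAT CTA ACA GCA CAA CAA TGA CTG GCC TTA — ATG at 17, stop TGA at 47 → 33 nt.
Frame +3: GCT ATC GTT TTG GCA TGG TTA CAT TTG ATC TAA CAG CAC AAC AAT GAC TGG CCT TAA — no ATG→stop ORF.
Frame -1: CTT AAG GCC AGT CAT TGT TGT GCT GTT AGA TCA AAT GTA ACC ATG CCA AAA CGA TAG CAA — ATG at 43, stop TAG at 55 → 15 nt.
Frame -2: TTA AGG CCA GTC ATT GTT GTG CTG TTA GAT CAA ATG TAA CCA TGC CAA AAC GAT AGC — ATG at 35, stop TAA at 38 → 6 nt.
Frame -3: TAA GGC CAG TCA TTG TTG TGC TGT TAG ATC AAA TGT AAC CAT GCC AAA ACG ATA GCA — no ATG→stop ORF.
Forward-strand max 33 nt; reverse-strand max 15 nt. The forward strand has the longer ORF.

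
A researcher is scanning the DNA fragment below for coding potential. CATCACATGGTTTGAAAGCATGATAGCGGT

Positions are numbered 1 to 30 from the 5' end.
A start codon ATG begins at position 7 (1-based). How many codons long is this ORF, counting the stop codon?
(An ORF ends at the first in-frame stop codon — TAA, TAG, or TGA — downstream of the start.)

3

Codons from position 7: ATG (7–9), GTT (10–12), TGA (13–15).
TGA is the first in-frame stop; that's 3 codons including the stop.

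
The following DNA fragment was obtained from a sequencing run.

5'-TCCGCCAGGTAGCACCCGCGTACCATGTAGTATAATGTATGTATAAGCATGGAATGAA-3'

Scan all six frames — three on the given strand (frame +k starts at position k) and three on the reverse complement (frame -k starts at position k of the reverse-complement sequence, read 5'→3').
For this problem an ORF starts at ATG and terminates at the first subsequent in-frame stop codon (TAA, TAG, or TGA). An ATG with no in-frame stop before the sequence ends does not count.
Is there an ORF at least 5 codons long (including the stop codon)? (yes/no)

no

Reverse complement (5'→3'): TTCATTCCATGCTTATACATACATTATACTACATGGTACGCGGGTGCTACCTGGCGGA
Frame +1: TCC GCC AGG TAG CAC CCG CGT ACC ATG TAG TAT AAT GTA TGT ATA AGC ATG GAA TGA — ATG at 25, stop TAG at 28 → 6 nt; ATG at 49, stop TGA at 55 → 9 nt.
Frame +2: CCG CCA GGT AGC ACC CGC GTA CCA TGT AGT ATA ATG TAT GTA TAA GCA TGG AAT GAA — ATG at 35, stop TAA at 44 → 12 nt.
Frame +3: CGC CAG GTA GCA CCC GCG TAC CAT GTA GTA TAA TGT ATG TAT AAG CAT GGA ATG — no ATG→stop ORF.
Frame -1: TTC ATT CCA TGC TTA TAC ATA CAT TAT ACT ACA TGG TAC GCG GGT GCT ACC TGG CGG — no ATG→stop ORF.
Frame -2: TCA TTC CAT GCT TAT ACA TAC ATT ATA CTA CAT GGT ACG CGG GTG CTA CCT GGC GGA — no ATG→stop ORF.
Frame -3: CAT TCC ATG CTT ATA CAT ACA TTA TAC TAC ATG GTA CGC GGG TGC TAC CTG GCG — no ATG→stop ORF.
Largest ORF found is 4 codons < 5, so no.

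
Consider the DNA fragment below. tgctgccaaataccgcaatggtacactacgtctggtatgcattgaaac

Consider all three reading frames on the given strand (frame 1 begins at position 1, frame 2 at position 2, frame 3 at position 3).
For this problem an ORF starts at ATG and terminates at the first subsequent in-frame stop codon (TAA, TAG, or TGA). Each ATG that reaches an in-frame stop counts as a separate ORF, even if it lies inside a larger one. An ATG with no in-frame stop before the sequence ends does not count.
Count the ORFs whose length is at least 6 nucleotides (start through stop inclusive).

1

Frame 1: TGC TGC CAA ATA CCG CAA TGG TAC ACT ACG TCT GGT ATG CAT TGA AAC — ATG at 37, stop TGA at 43 → 9 nt.
Frame 2: GCT GCC AAA TAC CGC AAT GGT ACA CTA CGT CTG GTA TGC ATT GAA — no ATG→stop ORF.
Frame 3: CTG CCA AAT ACC GCA ATG GTA CAC TAC GTC TGG TAT GCA TTG AAA — no ATG→stop ORF.
ORFs ≥ 6 nucleotides: frame 1 37–45 (9 nucleotides). Count = 1.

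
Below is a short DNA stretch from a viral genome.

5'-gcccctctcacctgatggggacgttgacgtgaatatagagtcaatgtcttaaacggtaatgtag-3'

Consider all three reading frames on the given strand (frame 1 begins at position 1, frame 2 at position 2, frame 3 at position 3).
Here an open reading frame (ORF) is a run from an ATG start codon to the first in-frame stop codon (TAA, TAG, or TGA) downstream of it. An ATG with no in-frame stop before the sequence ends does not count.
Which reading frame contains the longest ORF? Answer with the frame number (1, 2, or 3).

Frame 1: GCC CCT CTC ACC TGA TGG GGA CGT TGA CGT GAA TAT AGA GTC AAT GTC TTA AAC GGT AAT GTA — no ATG→stop ORF.
Frame 2: CCC CTC TCA CCT GAT GGG GAC GTT GAC GTG AAT ATA GAG TCA ATG TCT TAA ACG GTA ATG TAG — ATG at 44, stop TAA at 50 → 9 nt; ATG at 59, stop TAG at 62 → 6 nt.
Frame 3: CCC TCT CAC CTG ATG GGG ACG TTG ACG TGA ATA TAG AGT CAA TGT CTT AAA CGG TAA TGT — ATG at 15, stop TGA at 30 → 18 nt.
Longest ORF is 18 nt in frame 3 (positions 15–32).

3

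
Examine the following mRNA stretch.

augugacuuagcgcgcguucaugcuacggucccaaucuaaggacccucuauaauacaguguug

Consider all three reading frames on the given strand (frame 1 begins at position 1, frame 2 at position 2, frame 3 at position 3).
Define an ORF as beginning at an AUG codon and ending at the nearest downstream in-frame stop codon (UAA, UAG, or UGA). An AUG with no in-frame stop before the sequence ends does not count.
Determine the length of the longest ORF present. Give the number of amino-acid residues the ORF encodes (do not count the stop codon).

10

Frame 1: AUG UGA CUU AGC GCG CGU UCA UGC UAC GGU CCC AAU CUA AGG ACC CUC UAU AAU ACA GUG UUG — AUG at 1, stop UGA at 4 → 6 nt.
Frame 2: UGU GAC UUA GCG CGC GUU CAU GCU ACG GUC CCA AUC UAA GGA CCC UCU AUA AUA CAG UGU — no AUG→stop ORF.
Frame 3: GUG ACU UAG CGC GCG UUC AUG CUA CGG UCC CAA UCU AAG GAC CCU CUA UAA UAC AGU GUU — AUG at 21, stop UAA at 51 → 33 nt.
Longest: frame 3, positions 21–53, 33 nt = 11 codons = 10 aa. → 10 amino acids.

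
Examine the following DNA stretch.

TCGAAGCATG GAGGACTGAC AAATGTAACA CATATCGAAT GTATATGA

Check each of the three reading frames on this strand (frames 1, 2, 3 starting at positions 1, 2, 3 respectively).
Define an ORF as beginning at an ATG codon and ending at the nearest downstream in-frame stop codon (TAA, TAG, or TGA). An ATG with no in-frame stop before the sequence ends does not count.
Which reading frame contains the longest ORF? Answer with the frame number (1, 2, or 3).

Frame 1: TCG AAG CAT GGA GGA CTG ACA AAT GTA ACA CAT ATC GAA TGT ATA TGA — no ATG→stop ORF.
Frame 2: CGA AGC ATG GAG GAC TGA CAA ATG TAA CAC ATA TCG AAT GTA TAT — ATG at 8, stop TGA at 17 → 12 nt; ATG at 23, stop TAA at 26 → 6 nt.
Frame 3: GAA GCA TGG AGG ACT GAC AAA TGT AAC ACA TAT CGA ATG TAT ATG — no ATG→stop ORF.
Longest ORF is 12 nt in frame 2 (positions 8–19).

2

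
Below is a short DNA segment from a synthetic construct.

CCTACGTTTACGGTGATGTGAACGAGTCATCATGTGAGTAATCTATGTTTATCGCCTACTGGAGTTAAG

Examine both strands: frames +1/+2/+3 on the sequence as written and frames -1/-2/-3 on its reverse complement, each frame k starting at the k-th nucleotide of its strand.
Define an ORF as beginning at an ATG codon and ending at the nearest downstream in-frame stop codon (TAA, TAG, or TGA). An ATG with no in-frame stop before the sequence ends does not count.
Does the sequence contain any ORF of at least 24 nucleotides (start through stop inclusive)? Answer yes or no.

yes

Reverse complement (5'→3'): CTTAACTCCAGTAGGCGATAAACATAGATTACTCACATGATGACTCGTTCACATCACCGTAAACGTAGG
Frame +1: CCT ACG TTT ACG GTG ATG TGA ACG AGT CAT CAT GTG AGT AAT CTA TGT TTA TCG CCT ACT GGA GTT AAG — ATG at 16, stop TGA at 19 → 6 nt.
Frame +2: CTA CGT TTA CGG TGA TGT GAA CGA GTC ATC ATG TGA GTA ATC TAT GTT TAT CGC CTA CTG GAG TTA — ATG at 32, stop TGA at 35 → 6 nt.
Frame +3: TAC GTT TAC GGT GAT GTG AAC GAG TCA TCA TGT GAG TAA TCT ATG TTT ATC GCC TAC TGG AGT TAA — ATG at 45, stop TAA at 66 → 24 nt.
Frame -1: CTT AAC TCC AGT AGG CGA TAA ACA TAG ATT ACT CAC ATG ATG ACT CGT TCA CAT CAC CGT AAA CGT AGG — no ATG→stop ORF.
Frame -2: TTA ACT CCA GTA GGC GAT AAA CAT AGA TTA CTC ACA TGA TGA CTC GTT CAC ATC ACC GTA AAC GTA — no ATG→stop ORF.
Frame -3: TAA CTC CAG TAG GCG ATA AAC ATA GAT TAC TCA CAT GAT GAC TCG TTC ACA TCA CCG TAA ACG TAG — no ATG→stop ORF.
Frame +3 has an ORF of 24 nucleotides (positions 45–68) ≥ 24, so yes.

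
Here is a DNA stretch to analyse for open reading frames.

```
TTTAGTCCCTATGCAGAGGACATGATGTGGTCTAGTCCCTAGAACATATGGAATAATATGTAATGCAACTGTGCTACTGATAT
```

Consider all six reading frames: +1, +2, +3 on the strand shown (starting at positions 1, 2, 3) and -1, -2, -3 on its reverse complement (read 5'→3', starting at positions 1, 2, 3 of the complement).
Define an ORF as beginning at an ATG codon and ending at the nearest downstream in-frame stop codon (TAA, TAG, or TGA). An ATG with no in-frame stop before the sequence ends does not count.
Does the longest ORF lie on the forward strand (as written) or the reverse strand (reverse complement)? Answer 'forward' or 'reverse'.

Reverse complement (5'→3'): ATATCAGTAGCACAGTTGCATTACATATTATTCCATATGTTCTAGGGACTAGACCACATCATGTCCTCTGCATAGGGACTAAA
Frame +1: TTT AGT CCC TAT GCA GAG GAC ATG ATG TGG TCT AGT CCC TAG AAC ATA TGG AAT AAT ATG TAA TGC AAC TGT GCT ACT GAT — ATG at 22, stop TAG at 40 → 21 nt; ATG at 25, stop TAG at 40 → 18 nt; ATG at 58, stop TAA at 61 → 6 nt.
Frame +2: TTA GTC CCT ATG CAG AGG ACA TGA TGT GGT CTA GTC CCT AGA ACA TAT GGA ATA ATA TGT AAT GCA ACT GTG CTA CTG ATA — ATG at 11, stop TGA at 23 → 15 nt.
Frame +3: TAG TCC CTA TGC AGA GGA CAT GAT GTG GTC TAG TCC CTA GAA CAT ATG GAA TAA TAT GTA ATG CAA CTG TGC TAC TGA TAT — ATG at 48, stop TAA at 54 → 9 nt; ATG at 63, stop TGA at 78 → 18 nt.
Frame -1: ATA TCA GTA GCA CAG TTG CAT TAC ATA TTA TTC CAT ATG TTC TAG GGA CTA GAC CAC ATC ATG TCC TCT GCA TAG GGA CTA — ATG at 37, stop TAG at 43 → 9 nt; ATG at 61, stop TAG at 73 → 15 nt.
Frame -2: TAT CAG TAG CAC AGT TGC ATT ACA TAT TAT TCC ATA TGT TCT AGG GAC TAG ACC ACA TCA TGT CCT CTG CAT AGG GAC TAA — no ATG→stop ORF.
Frame -3: ATC AGT AGC ACA GTT GCA TTA CAT ATT ATT CCA TAT GTT CTA GGG ACT AGA CCA CAT CAT GTC CTC TGC ATA GGG ACT AAA — no ATG→stop ORF.
Forward-strand max 21 nt; reverse-strand max 15 nt. The forward strand has the longer ORF.

forward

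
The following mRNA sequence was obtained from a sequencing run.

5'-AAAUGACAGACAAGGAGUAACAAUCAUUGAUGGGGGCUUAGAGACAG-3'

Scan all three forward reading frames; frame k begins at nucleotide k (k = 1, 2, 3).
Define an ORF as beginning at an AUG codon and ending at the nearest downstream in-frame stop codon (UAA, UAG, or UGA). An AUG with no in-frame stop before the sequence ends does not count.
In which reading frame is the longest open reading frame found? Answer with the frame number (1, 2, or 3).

3

Frame 1: AAA UGA CAG ACA AGG AGU AAC AAU CAU UGA UGG GGG CUU AGA GAC — no AUG→stop ORF.
Frame 2: AAU GAC AGA CAA GGA GUA ACA AUC AUU GAU GGG GGC UUA GAG ACA — no AUG→stop ORF.
Frame 3: AUG ACA GAC AAG GAG UAA CAA UCA UUG AUG GGG GCU UAG AGA CAG — AUG at 3, stop UAA at 18 → 18 nt; AUG at 30, stop UAG at 39 → 12 nt.
Longest ORF is 18 nt in frame 3 (positions 3–20).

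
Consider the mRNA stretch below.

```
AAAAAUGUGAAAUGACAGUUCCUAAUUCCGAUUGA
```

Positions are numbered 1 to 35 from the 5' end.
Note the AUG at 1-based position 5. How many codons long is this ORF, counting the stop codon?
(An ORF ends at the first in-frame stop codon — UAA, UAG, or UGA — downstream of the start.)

2

Codons from position 5: AUG (5–7), UGA (8–10).
UGA is the first in-frame stop; that's 2 codons including the stop.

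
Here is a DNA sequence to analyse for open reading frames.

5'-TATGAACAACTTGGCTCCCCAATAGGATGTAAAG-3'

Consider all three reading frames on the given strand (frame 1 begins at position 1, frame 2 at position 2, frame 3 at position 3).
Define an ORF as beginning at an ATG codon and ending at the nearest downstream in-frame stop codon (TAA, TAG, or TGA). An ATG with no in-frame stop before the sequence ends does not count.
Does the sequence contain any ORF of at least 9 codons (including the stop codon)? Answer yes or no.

Frame 1: TAT GAA CAA CTT GGC TCC CCA ATA GGA TGT AAA — no ATG→stop ORF.
Frame 2: ATG AAC AAC TTG GCT CCC CAA TAG GAT GTA AAG — ATG at 2, stop TAG at 23 → 24 nt.
Frame 3: TGA ACA ACT TGG CTC CCC AAT AGG ATG TAA — ATG at 27, stop TAA at 30 → 6 nt.
Largest ORF found is 8 codons < 9, so no.

no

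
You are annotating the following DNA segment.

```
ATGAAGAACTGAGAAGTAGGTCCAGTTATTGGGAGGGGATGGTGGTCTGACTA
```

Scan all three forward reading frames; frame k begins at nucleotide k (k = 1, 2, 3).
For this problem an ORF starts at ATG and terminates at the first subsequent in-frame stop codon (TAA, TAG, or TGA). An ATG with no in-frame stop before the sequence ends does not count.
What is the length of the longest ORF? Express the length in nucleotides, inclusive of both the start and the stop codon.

12

Frame 1: ATG AAG AAC TGA GAA GTA GGT CCA GTT ATT GGG AGG GGA TGG TGG TCT GAC — ATG at 1, stop TGA at 10 → 12 nt.
Frame 2: TGA AGA ACT GAG AAG TAG GTC CAG TTA TTG GGA GGG GAT GGT GGT CTG ACT — no ATG→stop ORF.
Frame 3: GAA GAA CTG AGA AGT AGG TCC AGT TAT TGG GAG GGG ATG GTG GTC TGA CTA — ATG at 39, stop TGA at 48 → 12 nt.
Longest: frame 1, positions 1–12, 12 nt = 4 codons = 3 aa. → 12 nucleotides.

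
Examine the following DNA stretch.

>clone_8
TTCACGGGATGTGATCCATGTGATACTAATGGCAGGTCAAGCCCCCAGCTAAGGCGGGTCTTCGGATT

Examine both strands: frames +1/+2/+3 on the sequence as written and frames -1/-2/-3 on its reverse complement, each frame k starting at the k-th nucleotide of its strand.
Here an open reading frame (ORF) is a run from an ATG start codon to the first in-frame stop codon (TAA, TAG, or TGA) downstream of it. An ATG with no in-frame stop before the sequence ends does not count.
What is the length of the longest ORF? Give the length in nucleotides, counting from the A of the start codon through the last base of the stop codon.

24

Reverse complement (5'→3'): AATCCGAAGACCCGCCTTAGCTGGGGGCTTGACCTGCCATTAGTATCACATGGATCACATCCCGTGAA
Frame +1: TTC ACG GGA TGT GAT CCA TGT GAT ACT AAT GGC AGG TCA AGC CCC CAG CTA AGG CGG GTC TTC GGA — no ATG→stop ORF.
Frame +2: TCA CGG GAT GTG ATC CAT GTG ATA CTA ATG GCA GGT CAA GCC CCC AGC TAA GGC GGG TCT TCG GAT — ATG at 29, stop TAA at 50 → 24 nt.
Frame +3: CAC GGG ATG TGA TCC ATG TGA TAC TAA TGG CAG GTC AAG CCC CCA GCT AAG GCG GGT CTT CGG ATT — ATG at 9, stop TGA at 12 → 6 nt; ATG at 18, stop TGA at 21 → 6 nt.
Frame -1: AAT CCG AAG ACC CGC CTT AGC TGG GGG CTT GAC CTG CCA TTA GTA TCA CAT GGA TCA CAT CCC GTG — no ATG→stop ORF.
Frame -2: ATC CGA AGA CCC GCC TTA GCT GGG GGC TTG ACC TGC CAT TAG TAT CAC ATG GAT CAC ATC CCG TGA — ATG at 50, stop TGA at 65 → 18 nt.
Frame -3: TCC GAA GAC CCG CCT TAG CTG GGG GCT TGA CCT GCC ATT AGT ATC ACA TGG ATC ACA TCC CGT GAA — no ATG→stop ORF.
Longest: frame +2, positions 29–52, 24 nt = 8 codons = 7 aa. → 24 nucleotides.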